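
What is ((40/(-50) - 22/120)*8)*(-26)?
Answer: 3068/15 ≈ 204.53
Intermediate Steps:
((40/(-50) - 22/120)*8)*(-26) = ((40*(-1/50) - 22*1/120)*8)*(-26) = ((-4/5 - 11/60)*8)*(-26) = -59/60*8*(-26) = -118/15*(-26) = 3068/15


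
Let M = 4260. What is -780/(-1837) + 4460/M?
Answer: 575791/391281 ≈ 1.4716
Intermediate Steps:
-780/(-1837) + 4460/M = -780/(-1837) + 4460/4260 = -780*(-1/1837) + 4460*(1/4260) = 780/1837 + 223/213 = 575791/391281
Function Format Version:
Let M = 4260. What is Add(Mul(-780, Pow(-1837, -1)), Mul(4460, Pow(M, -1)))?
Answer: Rational(575791, 391281) ≈ 1.4716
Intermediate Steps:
Add(Mul(-780, Pow(-1837, -1)), Mul(4460, Pow(M, -1))) = Add(Mul(-780, Pow(-1837, -1)), Mul(4460, Pow(4260, -1))) = Add(Mul(-780, Rational(-1, 1837)), Mul(4460, Rational(1, 4260))) = Add(Rational(780, 1837), Rational(223, 213)) = Rational(575791, 391281)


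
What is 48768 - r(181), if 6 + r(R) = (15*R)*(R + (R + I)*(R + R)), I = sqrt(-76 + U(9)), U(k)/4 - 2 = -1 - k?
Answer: -178334871 - 5896980*I*sqrt(3) ≈ -1.7833e+8 - 1.0214e+7*I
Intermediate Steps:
U(k) = 4 - 4*k (U(k) = 8 + 4*(-1 - k) = 8 + (-4 - 4*k) = 4 - 4*k)
I = 6*I*sqrt(3) (I = sqrt(-76 + (4 - 4*9)) = sqrt(-76 + (4 - 36)) = sqrt(-76 - 32) = sqrt(-108) = 6*I*sqrt(3) ≈ 10.392*I)
r(R) = -6 + 15*R*(R + 2*R*(R + 6*I*sqrt(3))) (r(R) = -6 + (15*R)*(R + (R + 6*I*sqrt(3))*(R + R)) = -6 + (15*R)*(R + (R + 6*I*sqrt(3))*(2*R)) = -6 + (15*R)*(R + 2*R*(R + 6*I*sqrt(3))) = -6 + 15*R*(R + 2*R*(R + 6*I*sqrt(3))))
48768 - r(181) = 48768 - (-6 + 15*181**2 + 30*181**3 + 180*I*sqrt(3)*181**2) = 48768 - (-6 + 15*32761 + 30*5929741 + 180*I*sqrt(3)*32761) = 48768 - (-6 + 491415 + 177892230 + 5896980*I*sqrt(3)) = 48768 - (178383639 + 5896980*I*sqrt(3)) = 48768 + (-178383639 - 5896980*I*sqrt(3)) = -178334871 - 5896980*I*sqrt(3)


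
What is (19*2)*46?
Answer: 1748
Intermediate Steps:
(19*2)*46 = 38*46 = 1748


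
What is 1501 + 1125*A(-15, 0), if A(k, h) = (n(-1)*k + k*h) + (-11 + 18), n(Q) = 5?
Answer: -74999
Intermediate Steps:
A(k, h) = 7 + 5*k + h*k (A(k, h) = (5*k + k*h) + (-11 + 18) = (5*k + h*k) + 7 = 7 + 5*k + h*k)
1501 + 1125*A(-15, 0) = 1501 + 1125*(7 + 5*(-15) + 0*(-15)) = 1501 + 1125*(7 - 75 + 0) = 1501 + 1125*(-68) = 1501 - 76500 = -74999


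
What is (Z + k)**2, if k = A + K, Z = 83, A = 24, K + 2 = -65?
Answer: 1600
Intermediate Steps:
K = -67 (K = -2 - 65 = -67)
k = -43 (k = 24 - 67 = -43)
(Z + k)**2 = (83 - 43)**2 = 40**2 = 1600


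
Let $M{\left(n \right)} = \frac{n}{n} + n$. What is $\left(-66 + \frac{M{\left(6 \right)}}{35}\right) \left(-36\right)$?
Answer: $\frac{11844}{5} \approx 2368.8$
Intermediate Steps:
$M{\left(n \right)} = 1 + n$
$\left(-66 + \frac{M{\left(6 \right)}}{35}\right) \left(-36\right) = \left(-66 + \frac{1 + 6}{35}\right) \left(-36\right) = \left(-66 + 7 \cdot \frac{1}{35}\right) \left(-36\right) = \left(-66 + \frac{1}{5}\right) \left(-36\right) = \left(- \frac{329}{5}\right) \left(-36\right) = \frac{11844}{5}$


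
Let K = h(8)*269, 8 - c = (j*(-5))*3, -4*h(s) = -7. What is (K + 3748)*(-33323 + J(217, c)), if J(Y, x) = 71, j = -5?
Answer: -140281875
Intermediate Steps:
h(s) = 7/4 (h(s) = -¼*(-7) = 7/4)
c = -67 (c = 8 - (-5*(-5))*3 = 8 - 25*3 = 8 - 1*75 = 8 - 75 = -67)
K = 1883/4 (K = (7/4)*269 = 1883/4 ≈ 470.75)
(K + 3748)*(-33323 + J(217, c)) = (1883/4 + 3748)*(-33323 + 71) = (16875/4)*(-33252) = -140281875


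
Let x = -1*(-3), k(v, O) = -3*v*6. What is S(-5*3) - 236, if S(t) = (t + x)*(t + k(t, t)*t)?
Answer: 48544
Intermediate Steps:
k(v, O) = -18*v
x = 3
S(t) = (3 + t)*(t - 18*t²) (S(t) = (t + 3)*(t + (-18*t)*t) = (3 + t)*(t - 18*t²))
S(-5*3) - 236 = (-5*3)*(3 - (-265)*3 - 18*(-5*3)²) - 236 = -15*(3 - 53*(-15) - 18*(-15)²) - 236 = -15*(3 + 795 - 18*225) - 236 = -15*(3 + 795 - 4050) - 236 = -15*(-3252) - 236 = 48780 - 236 = 48544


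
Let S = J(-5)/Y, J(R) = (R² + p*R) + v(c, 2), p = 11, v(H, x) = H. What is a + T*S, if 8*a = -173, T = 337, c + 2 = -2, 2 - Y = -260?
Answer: -68495/1048 ≈ -65.358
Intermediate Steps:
Y = 262 (Y = 2 - 1*(-260) = 2 + 260 = 262)
c = -4 (c = -2 - 2 = -4)
a = -173/8 (a = (⅛)*(-173) = -173/8 ≈ -21.625)
J(R) = -4 + R² + 11*R (J(R) = (R² + 11*R) - 4 = -4 + R² + 11*R)
S = -17/131 (S = (-4 + (-5)² + 11*(-5))/262 = (-4 + 25 - 55)*(1/262) = -34*1/262 = -17/131 ≈ -0.12977)
a + T*S = -173/8 + 337*(-17/131) = -173/8 - 5729/131 = -68495/1048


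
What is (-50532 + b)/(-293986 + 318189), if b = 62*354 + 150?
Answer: -28434/24203 ≈ -1.1748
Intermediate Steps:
b = 22098 (b = 21948 + 150 = 22098)
(-50532 + b)/(-293986 + 318189) = (-50532 + 22098)/(-293986 + 318189) = -28434/24203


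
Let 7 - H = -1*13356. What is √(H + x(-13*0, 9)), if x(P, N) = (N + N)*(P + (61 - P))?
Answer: √14461 ≈ 120.25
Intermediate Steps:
H = 13363 (H = 7 - (-1)*13356 = 7 - 1*(-13356) = 7 + 13356 = 13363)
x(P, N) = 122*N (x(P, N) = (2*N)*61 = 122*N)
√(H + x(-13*0, 9)) = √(13363 + 122*9) = √(13363 + 1098) = √14461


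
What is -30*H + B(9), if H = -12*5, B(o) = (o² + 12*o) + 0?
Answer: 1989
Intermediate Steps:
B(o) = o² + 12*o
H = -60
-30*H + B(9) = -30*(-60) + 9*(12 + 9) = 1800 + 9*21 = 1800 + 189 = 1989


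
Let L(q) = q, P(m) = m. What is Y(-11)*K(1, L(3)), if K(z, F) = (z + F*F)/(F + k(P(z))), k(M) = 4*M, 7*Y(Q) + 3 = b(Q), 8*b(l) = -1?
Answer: -125/196 ≈ -0.63776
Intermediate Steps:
b(l) = -⅛ (b(l) = (⅛)*(-1) = -⅛)
Y(Q) = -25/56 (Y(Q) = -3/7 + (⅐)*(-⅛) = -3/7 - 1/56 = -25/56)
K(z, F) = (z + F²)/(F + 4*z) (K(z, F) = (z + F*F)/(F + 4*z) = (z + F²)/(F + 4*z))
Y(-11)*K(1, L(3)) = -25*(1 + 3²)/(56*(3 + 4*1)) = -25*(1 + 9)/(56*(3 + 4)) = -25*10/(56*7) = -25*10/392 = -25/56*10/7 = -125/196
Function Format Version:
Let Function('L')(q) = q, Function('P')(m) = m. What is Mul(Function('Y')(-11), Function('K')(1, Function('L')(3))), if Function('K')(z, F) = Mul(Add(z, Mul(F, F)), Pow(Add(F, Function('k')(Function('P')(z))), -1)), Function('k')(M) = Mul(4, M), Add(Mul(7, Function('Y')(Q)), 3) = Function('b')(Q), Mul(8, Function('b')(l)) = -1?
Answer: Rational(-125, 196) ≈ -0.63776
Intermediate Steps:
Function('b')(l) = Rational(-1, 8) (Function('b')(l) = Mul(Rational(1, 8), -1) = Rational(-1, 8))
Function('Y')(Q) = Rational(-25, 56) (Function('Y')(Q) = Add(Rational(-3, 7), Mul(Rational(1, 7), Rational(-1, 8))) = Add(Rational(-3, 7), Rational(-1, 56)) = Rational(-25, 56))
Function('K')(z, F) = Mul(Pow(Add(F, Mul(4, z)), -1), Add(z, Pow(F, 2))) (Function('K')(z, F) = Mul(Add(z, Mul(F, F)), Pow(Add(F, Mul(4, z)), -1)) = Mul(Add(z, Pow(F, 2)), Pow(Add(F, Mul(4, z)), -1)) = Mul(Pow(Add(F, Mul(4, z)), -1), Add(z, Pow(F, 2))))
Mul(Function('Y')(-11), Function('K')(1, Function('L')(3))) = Mul(Rational(-25, 56), Mul(Pow(Add(3, Mul(4, 1)), -1), Add(1, Pow(3, 2)))) = Mul(Rational(-25, 56), Mul(Pow(Add(3, 4), -1), Add(1, 9))) = Mul(Rational(-25, 56), Mul(Pow(7, -1), 10)) = Mul(Rational(-25, 56), Mul(Rational(1, 7), 10)) = Mul(Rational(-25, 56), Rational(10, 7)) = Rational(-125, 196)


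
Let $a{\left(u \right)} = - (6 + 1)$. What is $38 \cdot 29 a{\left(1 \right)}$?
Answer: $-7714$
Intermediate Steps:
$a{\left(u \right)} = -7$ ($a{\left(u \right)} = \left(-1\right) 7 = -7$)
$38 \cdot 29 a{\left(1 \right)} = 38 \cdot 29 \left(-7\right) = 1102 \left(-7\right) = -7714$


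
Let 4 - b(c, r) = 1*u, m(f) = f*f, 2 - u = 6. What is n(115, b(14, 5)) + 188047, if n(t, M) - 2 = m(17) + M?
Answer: 188346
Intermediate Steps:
u = -4 (u = 2 - 1*6 = 2 - 6 = -4)
m(f) = f**2
b(c, r) = 8 (b(c, r) = 4 - (-4) = 4 - 1*(-4) = 4 + 4 = 8)
n(t, M) = 291 + M (n(t, M) = 2 + (17**2 + M) = 2 + (289 + M) = 291 + M)
n(115, b(14, 5)) + 188047 = (291 + 8) + 188047 = 299 + 188047 = 188346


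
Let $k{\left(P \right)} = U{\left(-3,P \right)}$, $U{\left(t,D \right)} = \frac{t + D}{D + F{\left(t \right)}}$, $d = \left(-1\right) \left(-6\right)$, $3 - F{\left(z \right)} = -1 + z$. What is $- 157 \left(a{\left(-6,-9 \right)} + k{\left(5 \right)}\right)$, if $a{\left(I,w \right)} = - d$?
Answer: $\frac{5495}{6} \approx 915.83$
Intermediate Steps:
$F{\left(z \right)} = 4 - z$ ($F{\left(z \right)} = 3 - \left(-1 + z\right) = 4 - z$)
$d = 6$
$U{\left(t,D \right)} = \frac{D + t}{4 + D - t}$ ($U{\left(t,D \right)} = \frac{t + D}{D - \left(-4 + t\right)} = \frac{D + t}{4 + D - t}$)
$k{\left(P \right)} = \frac{-3 + P}{7 + P}$ ($k{\left(P \right)} = \frac{P - 3}{4 + P - -3} = \frac{-3 + P}{4 + P + 3} = \frac{-3 + P}{7 + P}$)
$a{\left(I,w \right)} = -6$ ($a{\left(I,w \right)} = \left(-1\right) 6 = -6$)
$- 157 \left(a{\left(-6,-9 \right)} + k{\left(5 \right)}\right) = - 157 \left(-6 + \frac{-3 + 5}{7 + 5}\right) = - 157 \left(-6 + \frac{1}{12} \cdot 2\right) = - 157 \left(-6 + \frac{1}{6}\right) = \left(-157\right) \left(- \frac{35}{6}\right) = \frac{5495}{6}$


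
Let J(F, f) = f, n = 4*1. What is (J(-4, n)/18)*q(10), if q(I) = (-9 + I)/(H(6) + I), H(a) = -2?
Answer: 1/36 ≈ 0.027778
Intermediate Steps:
q(I) = (-9 + I)/(-2 + I)
n = 4
(J(-4, n)/18)*q(10) = (4/18)*((-9 + 10)/(-2 + 10)) = (4*(1/18))*(1/8) = 2*((⅛)*1)/9 = (2/9)*(⅛) = 1/36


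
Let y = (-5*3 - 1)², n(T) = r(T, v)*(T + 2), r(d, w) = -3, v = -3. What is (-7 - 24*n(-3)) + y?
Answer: 177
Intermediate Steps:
n(T) = -6 - 3*T (n(T) = -3*(T + 2) = -3*(2 + T) = -6 - 3*T)
y = 256 (y = (-15 - 1)² = (-16)² = 256)
(-7 - 24*n(-3)) + y = (-7 - 24*(-6 - 3*(-3))) + 256 = (-7 - 24*(-6 + 9)) + 256 = (-7 - 24*3) + 256 = (-7 - 72) + 256 = -79 + 256 = 177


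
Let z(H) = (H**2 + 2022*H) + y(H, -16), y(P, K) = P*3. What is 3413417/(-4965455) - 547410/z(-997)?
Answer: -1518143923/9901117270 ≈ -0.15333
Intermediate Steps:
y(P, K) = 3*P
z(H) = H**2 + 2025*H (z(H) = (H**2 + 2022*H) + 3*H = H**2 + 2025*H)
3413417/(-4965455) - 547410/z(-997) = 3413417/(-4965455) - 547410*(-1/(997*(2025 - 997))) = 3413417*(-1/4965455) - 547410/((-997*1028)) = -3413417/4965455 - 547410/(-1024916) = -3413417/4965455 - 547410*(-1/1024916) = -3413417/4965455 + 1065/1994 = -1518143923/9901117270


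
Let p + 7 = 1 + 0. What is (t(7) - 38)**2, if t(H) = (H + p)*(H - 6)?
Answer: 1369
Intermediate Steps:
p = -6 (p = -7 + (1 + 0) = -7 + 1 = -6)
t(H) = (-6 + H)**2 (t(H) = (H - 6)*(H - 6) = (-6 + H)*(-6 + H) = (-6 + H)**2)
(t(7) - 38)**2 = ((36 + 7**2 - 12*7) - 38)**2 = ((36 + 49 - 84) - 38)**2 = (1 - 38)**2 = (-37)**2 = 1369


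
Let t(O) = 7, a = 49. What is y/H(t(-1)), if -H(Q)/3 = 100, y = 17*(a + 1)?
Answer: -17/6 ≈ -2.8333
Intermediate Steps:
y = 850 (y = 17*(49 + 1) = 17*50 = 850)
H(Q) = -300 (H(Q) = -3*100 = -300)
y/H(t(-1)) = 850/(-300) = 850*(-1/300) = -17/6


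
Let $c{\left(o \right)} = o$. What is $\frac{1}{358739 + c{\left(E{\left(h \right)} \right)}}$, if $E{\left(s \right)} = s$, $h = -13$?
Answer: $\frac{1}{358726} \approx 2.7876 \cdot 10^{-6}$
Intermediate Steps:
$\frac{1}{358739 + c{\left(E{\left(h \right)} \right)}} = \frac{1}{358739 - 13} = \frac{1}{358726}$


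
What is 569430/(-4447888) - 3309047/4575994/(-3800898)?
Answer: -1238002076093263553/9670201361682075432 ≈ -0.12802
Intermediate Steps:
569430/(-4447888) - 3309047/4575994/(-3800898) = 569430*(-1/4447888) - 3309047*1/4575994*(-1/3800898) = -284715/2223944 - 3309047/4575994*(-1/3800898) = -284715/2223944 + 3309047/17392886442612 = -1238002076093263553/9670201361682075432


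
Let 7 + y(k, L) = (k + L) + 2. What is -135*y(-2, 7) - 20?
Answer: -20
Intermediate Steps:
y(k, L) = -5 + L + k (y(k, L) = -7 + ((k + L) + 2) = -7 + ((L + k) + 2) = -7 + (2 + L + k) = -5 + L + k)
-135*y(-2, 7) - 20 = -135*(-5 + 7 - 2) - 20 = -135*0 - 20 = 0 - 20 = -20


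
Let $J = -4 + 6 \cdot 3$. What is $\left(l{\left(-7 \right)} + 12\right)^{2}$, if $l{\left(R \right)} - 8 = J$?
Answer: $1156$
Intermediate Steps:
$J = 14$ ($J = -4 + 18 = 14$)
$l{\left(R \right)} = 22$ ($l{\left(R \right)} = 8 + 14 = 22$)
$\left(l{\left(-7 \right)} + 12\right)^{2} = \left(22 + 12\right)^{2} = 34^{2} = 1156$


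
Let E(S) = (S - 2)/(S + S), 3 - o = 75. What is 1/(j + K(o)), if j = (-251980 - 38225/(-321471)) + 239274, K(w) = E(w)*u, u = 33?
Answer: -2571768/32632965509 ≈ -7.8809e-5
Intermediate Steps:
o = -72 (o = 3 - 1*75 = 3 - 75 = -72)
E(S) = (-2 + S)/(2*S) (E(S) = (-2 + S)/((2*S)) = (-2 + S)*(1/(2*S)) = (-2 + S)/(2*S))
K(w) = 33*(-2 + w)/(2*w) (K(w) = ((-2 + w)/(2*w))*33 = 33*(-2 + w)/(2*w))
j = -4084572301/321471 (j = (-251980 - 38225*(-1/321471)) + 239274 = (-251980 + 38225/321471) + 239274 = -81004224355/321471 + 239274 = -4084572301/321471 ≈ -12706.)
1/(j + K(o)) = 1/(-4084572301/321471 + (33/2 - 33/(-72))) = 1/(-4084572301/321471 + (33/2 - 33*(-1/72))) = 1/(-4084572301/321471 + (33/2 + 11/24)) = 1/(-4084572301/321471 + 407/24) = 1/(-32632965509/2571768) = -2571768/32632965509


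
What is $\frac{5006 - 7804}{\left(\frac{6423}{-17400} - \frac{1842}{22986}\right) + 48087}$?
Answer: $- \frac{62171000400}{1068473539829} \approx -0.058187$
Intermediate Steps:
$\frac{5006 - 7804}{\left(\frac{6423}{-17400} - \frac{1842}{22986}\right) + 48087} = - \frac{2798}{\left(6423 \left(- \frac{1}{17400}\right) - \frac{307}{3831}\right) + 48087} = - \frac{2798}{\left(- \frac{2141}{5800} - \frac{307}{3831}\right) + 48087} = - \frac{2798}{- \frac{9982771}{22219800} + 48087} = - \frac{2798}{\frac{1068473539829}{22219800}} = \left(-2798\right) \frac{22219800}{1068473539829} = - \frac{62171000400}{1068473539829}$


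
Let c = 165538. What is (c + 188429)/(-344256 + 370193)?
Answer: 353967/25937 ≈ 13.647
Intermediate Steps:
(c + 188429)/(-344256 + 370193) = (165538 + 188429)/(-344256 + 370193) = 353967/25937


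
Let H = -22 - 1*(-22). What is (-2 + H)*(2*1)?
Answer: -4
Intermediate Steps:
H = 0 (H = -22 + 22 = 0)
(-2 + H)*(2*1) = (-2 + 0)*(2*1) = -2*2 = -4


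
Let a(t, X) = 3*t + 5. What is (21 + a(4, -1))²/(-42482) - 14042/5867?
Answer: -302502096/124620947 ≈ -2.4274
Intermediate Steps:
a(t, X) = 5 + 3*t
(21 + a(4, -1))²/(-42482) - 14042/5867 = (21 + (5 + 3*4))²/(-42482) - 14042/5867 = (21 + (5 + 12))²*(-1/42482) - 14042*1/5867 = (21 + 17)²*(-1/42482) - 14042/5867 = 38²*(-1/42482) - 14042/5867 = 1444*(-1/42482) - 14042/5867 = -722/21241 - 14042/5867 = -302502096/124620947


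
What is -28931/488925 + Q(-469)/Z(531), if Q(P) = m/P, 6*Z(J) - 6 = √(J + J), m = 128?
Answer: -216082541/4356810675 - 128*√118/26733 ≈ -0.10161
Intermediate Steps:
Z(J) = 1 + √2*√J/6 (Z(J) = 1 + √(J + J)/6 = 1 + √(2*J)/6 = 1 + (√2*√J)/6 = 1 + √2*√J/6)
Q(P) = 128/P
-28931/488925 + Q(-469)/Z(531) = -28931/488925 + (128/(-469))/(1 + √2*√531/6) = -28931*1/488925 + (128*(-1/469))/(1 + √2*(3*√59)/6) = -28931/488925 - 128/(469*(1 + √118/2))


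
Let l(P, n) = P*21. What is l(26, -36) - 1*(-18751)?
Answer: 19297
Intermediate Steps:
l(P, n) = 21*P
l(26, -36) - 1*(-18751) = 21*26 - 1*(-18751) = 546 + 18751 = 19297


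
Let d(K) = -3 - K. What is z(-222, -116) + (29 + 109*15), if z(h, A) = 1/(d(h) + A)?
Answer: 171393/103 ≈ 1664.0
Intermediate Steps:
z(h, A) = 1/(-3 + A - h) (z(h, A) = 1/((-3 - h) + A) = 1/(-3 + A - h))
z(-222, -116) + (29 + 109*15) = -1/(3 - 222 - 1*(-116)) + (29 + 109*15) = -1/(3 - 222 + 116) + (29 + 1635) = -1/(-103) + 1664 = -1*(-1/103) + 1664 = 1/103 + 1664 = 171393/103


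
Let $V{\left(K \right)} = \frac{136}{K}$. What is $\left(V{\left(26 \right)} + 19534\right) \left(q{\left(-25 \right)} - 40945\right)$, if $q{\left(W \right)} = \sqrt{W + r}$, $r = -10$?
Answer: $- \frac{10400439450}{13} + \frac{254010 i \sqrt{35}}{13} \approx -8.0003 \cdot 10^{8} + 1.156 \cdot 10^{5} i$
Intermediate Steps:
$q{\left(W \right)} = \sqrt{-10 + W}$ ($q{\left(W \right)} = \sqrt{W - 10} = \sqrt{-10 + W}$)
$\left(V{\left(26 \right)} + 19534\right) \left(q{\left(-25 \right)} - 40945\right) = \left(\frac{136}{26} + 19534\right) \left(\sqrt{-10 - 25} - 40945\right) = \left(136 \cdot \frac{1}{26} + 19534\right) \left(\sqrt{-35} - 40945\right) = \left(\frac{68}{13} + 19534\right) \left(i \sqrt{35} - 40945\right) = \frac{254010 \left(-40945 + i \sqrt{35}\right)}{13} = - \frac{10400439450}{13} + \frac{254010 i \sqrt{35}}{13}$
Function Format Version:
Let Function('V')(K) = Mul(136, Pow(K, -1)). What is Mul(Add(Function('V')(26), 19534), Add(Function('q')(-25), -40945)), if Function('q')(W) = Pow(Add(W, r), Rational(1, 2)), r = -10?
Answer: Add(Rational(-10400439450, 13), Mul(Rational(254010, 13), I, Pow(35, Rational(1, 2)))) ≈ Add(-8.0003e+8, Mul(1.1560e+5, I))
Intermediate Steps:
Function('q')(W) = Pow(Add(-10, W), Rational(1, 2)) (Function('q')(W) = Pow(Add(W, -10), Rational(1, 2)) = Pow(Add(-10, W), Rational(1, 2)))
Mul(Add(Function('V')(26), 19534), Add(Function('q')(-25), -40945)) = Mul(Add(Mul(136, Pow(26, -1)), 19534), Add(Pow(Add(-10, -25), Rational(1, 2)), -40945)) = Mul(Add(Mul(136, Rational(1, 26)), 19534), Add(Pow(-35, Rational(1, 2)), -40945)) = Mul(Add(Rational(68, 13), 19534), Add(Mul(I, Pow(35, Rational(1, 2))), -40945)) = Mul(Rational(254010, 13), Add(-40945, Mul(I, Pow(35, Rational(1, 2))))) = Add(Rational(-10400439450, 13), Mul(Rational(254010, 13), I, Pow(35, Rational(1, 2))))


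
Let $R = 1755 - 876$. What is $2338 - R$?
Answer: $1459$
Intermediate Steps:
$R = 879$
$2338 - R = 2338 - 879 = 1459$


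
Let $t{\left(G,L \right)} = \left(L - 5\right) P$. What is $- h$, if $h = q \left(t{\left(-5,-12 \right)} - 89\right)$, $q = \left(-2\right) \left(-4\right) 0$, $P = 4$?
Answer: $0$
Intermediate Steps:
$t{\left(G,L \right)} = -20 + 4 L$ ($t{\left(G,L \right)} = \left(L - 5\right) 4 = \left(-5 + L\right) 4 = -20 + 4 L$)
$q = 0$ ($q = 8 \cdot 0 = 0$)
$h = 0$ ($h = 0 \left(\left(-20 + 4 \left(-12\right)\right) - 89\right) = 0 \left(\left(-20 - 48\right) - 89\right) = 0 \left(-68 - 89\right) = 0 \left(-157\right) = 0$)
$- h = \left(-1\right) 0 = 0$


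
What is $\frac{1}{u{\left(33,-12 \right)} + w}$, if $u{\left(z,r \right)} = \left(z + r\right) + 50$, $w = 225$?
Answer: $\frac{1}{296} \approx 0.0033784$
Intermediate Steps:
$u{\left(z,r \right)} = 50 + r + z$ ($u{\left(z,r \right)} = \left(r + z\right) + 50 = 50 + r + z$)
$\frac{1}{u{\left(33,-12 \right)} + w} = \frac{1}{\left(50 - 12 + 33\right) + 225} = \frac{1}{71 + 225} = \frac{1}{296}$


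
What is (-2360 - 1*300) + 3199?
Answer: 539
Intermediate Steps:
(-2360 - 1*300) + 3199 = (-2360 - 300) + 3199 = -2660 + 3199 = 539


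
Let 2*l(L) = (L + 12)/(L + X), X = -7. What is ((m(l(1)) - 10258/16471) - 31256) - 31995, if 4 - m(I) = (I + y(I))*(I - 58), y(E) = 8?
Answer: -149042960743/2371824 ≈ -62839.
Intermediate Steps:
l(L) = (12 + L)/(2*(-7 + L)) (l(L) = ((L + 12)/(L - 7))/2 = ((12 + L)/(-7 + L))/2 = (12 + L)/(2*(-7 + L)))
m(I) = 4 - (-58 + I)*(8 + I) (m(I) = 4 - (I + 8)*(I - 58) = 4 - (8 + I)*(-58 + I) = 4 - (-58 + I)*(8 + I))
((m(l(1)) - 10258/16471) - 31256) - 31995 = (((468 - ((12 + 1)/(2*(-7 + 1)))² + 50*((12 + 1)/(2*(-7 + 1)))) - 10258/16471) - 31256) - 31995 = (((468 - ((½)*13/(-6))² + 50*((½)*13/(-6))) - 10258/16471) - 31256) - 31995 = (((468 - ((½)*(-⅙)*13)² + 50*((½)*(-⅙)*13)) - 1*10258/16471) - 31256) - 31995 = (((468 - (-13/12)² + 50*(-13/12)) - 10258/16471) - 31256) - 31995 = (((468 - 1*169/144 - 325/6) - 10258/16471) - 31256) - 31995 = (((468 - 169/144 - 325/6) - 10258/16471) - 31256) - 31995 = ((59423/144 - 10258/16471) - 31256) - 31995 = (977279081/2371824 - 31256) - 31995 = -73156451863/2371824 - 31995 = -149042960743/2371824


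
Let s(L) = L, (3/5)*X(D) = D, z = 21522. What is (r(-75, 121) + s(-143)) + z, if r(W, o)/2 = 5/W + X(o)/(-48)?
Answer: 7693367/360 ≈ 21370.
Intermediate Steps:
X(D) = 5*D/3
r(W, o) = 10/W - 5*o/72 (r(W, o) = 2*(5/W + (5*o/3)/(-48)) = 2*(5/W + (5*o/3)*(-1/48)) = 2*(5/W - 5*o/144) = 10/W - 5*o/72)
(r(-75, 121) + s(-143)) + z = ((10/(-75) - 5/72*121) - 143) + 21522 = ((10*(-1/75) - 605/72) - 143) + 21522 = ((-2/15 - 605/72) - 143) + 21522 = (-3073/360 - 143) + 21522 = -54553/360 + 21522 = 7693367/360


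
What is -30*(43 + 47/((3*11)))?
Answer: -14660/11 ≈ -1332.7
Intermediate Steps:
-30*(43 + 47/((3*11))) = -30*(43 + 47/33) = -30*1466/33 = -14660/11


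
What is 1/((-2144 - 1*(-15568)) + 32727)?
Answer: 1/46151 ≈ 2.1668e-5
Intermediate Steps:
1/((-2144 - 1*(-15568)) + 32727) = 1/((-2144 + 15568) + 32727) = 1/(13424 + 32727) = 1/46151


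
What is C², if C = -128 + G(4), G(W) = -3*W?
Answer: 19600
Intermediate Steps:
C = -140 (C = -128 - 3*4 = -128 - 12 = -140)
C² = (-140)² = 19600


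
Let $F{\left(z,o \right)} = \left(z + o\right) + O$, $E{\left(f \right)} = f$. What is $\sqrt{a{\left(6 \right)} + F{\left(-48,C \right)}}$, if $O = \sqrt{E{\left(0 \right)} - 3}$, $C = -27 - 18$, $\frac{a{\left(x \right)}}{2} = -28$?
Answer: $\sqrt{-149 + i \sqrt{3}} \approx 0.07095 + 12.207 i$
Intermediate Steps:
$a{\left(x \right)} = -56$ ($a{\left(x \right)} = 2 \left(-28\right) = -56$)
$C = -45$ ($C = -27 - 18 = -45$)
$O = i \sqrt{3}$ ($O = \sqrt{0 - 3} = \sqrt{-3} = i \sqrt{3} \approx 1.732 i$)
$F{\left(z,o \right)} = o + z + i \sqrt{3}$ ($F{\left(z,o \right)} = \left(z + o\right) + i \sqrt{3} = \left(o + z\right) + i \sqrt{3} = o + z + i \sqrt{3}$)
$\sqrt{a{\left(6 \right)} + F{\left(-48,C \right)}} = \sqrt{-56 - \left(93 - i \sqrt{3}\right)} = \sqrt{-149 + i \sqrt{3}}$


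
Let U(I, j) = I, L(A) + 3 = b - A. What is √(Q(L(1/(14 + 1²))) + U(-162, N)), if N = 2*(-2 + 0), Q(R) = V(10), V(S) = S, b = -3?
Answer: 2*I*√38 ≈ 12.329*I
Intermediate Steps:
L(A) = -6 - A (L(A) = -3 + (-3 - A) = -6 - A)
Q(R) = 10
N = -4 (N = 2*(-2) = -4)
√(Q(L(1/(14 + 1²))) + U(-162, N)) = √(10 - 162) = √(-152) = 2*I*√38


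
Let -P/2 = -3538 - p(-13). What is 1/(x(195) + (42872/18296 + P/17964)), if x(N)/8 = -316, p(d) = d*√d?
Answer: -1065577450635088272/2690863157001191767157 + 610729266654*I*√13/2690863157001191767157 ≈ -0.000396 + 8.1833e-10*I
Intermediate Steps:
p(d) = d^(3/2)
x(N) = -2528 (x(N) = 8*(-316) = -2528)
P = 7076 - 26*I*√13 (P = -2*(-3538 - (-13)^(3/2)) = -2*(-3538 - (-13)*I*√13) = -2*(-3538 + 13*I*√13) = 7076 - 26*I*√13 ≈ 7076.0 - 93.744*I)
1/(x(195) + (42872/18296 + P/17964)) = 1/(-2528 + (42872/18296 + (7076 - 26*I*√13)/17964)) = 1/(-2528 + (42872*(1/18296) + (7076 - 26*I*√13)*(1/17964))) = 1/(-2528 + (5359/2287 + (1769/4491 - 13*I*√13/8982))) = 1/(-2528 + (28112972/10270917 - 13*I*√13/8982)) = 1/(-25936765204/10270917 - 13*I*√13/8982)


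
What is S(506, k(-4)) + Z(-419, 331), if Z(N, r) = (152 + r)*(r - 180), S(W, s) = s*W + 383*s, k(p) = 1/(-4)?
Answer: 290843/4 ≈ 72711.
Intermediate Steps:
k(p) = -1/4
S(W, s) = 383*s + W*s (S(W, s) = W*s + 383*s = 383*s + W*s)
Z(N, r) = (-180 + r)*(152 + r) (Z(N, r) = (152 + r)*(-180 + r) = (-180 + r)*(152 + r))
S(506, k(-4)) + Z(-419, 331) = -(383 + 506)/4 + (-27360 + 331**2 - 28*331) = -1/4*889 + (-27360 + 109561 - 9268) = -889/4 + 72933 = 290843/4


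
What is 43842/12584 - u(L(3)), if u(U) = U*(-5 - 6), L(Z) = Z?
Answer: 229557/6292 ≈ 36.484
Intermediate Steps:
u(U) = -11*U (u(U) = U*(-11) = -11*U)
43842/12584 - u(L(3)) = 43842/12584 - (-11)*3 = 43842*(1/12584) - 1*(-33) = 21921/6292 + 33 = 229557/6292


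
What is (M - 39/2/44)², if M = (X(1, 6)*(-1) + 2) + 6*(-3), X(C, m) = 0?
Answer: 2093809/7744 ≈ 270.38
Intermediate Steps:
M = -16 (M = (0*(-1) + 2) + 6*(-3) = (0 + 2) - 18 = 2 - 18 = -16)
(M - 39/2/44)² = (-16 - 39/2/44)² = (-16 - 39*½*(1/44))² = (-16 - 39/2*1/44)² = (-16 - 39/88)² = (-1447/88)² = 2093809/7744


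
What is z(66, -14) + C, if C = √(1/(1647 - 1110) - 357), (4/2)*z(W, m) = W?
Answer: 33 + 2*I*√25736799/537 ≈ 33.0 + 18.894*I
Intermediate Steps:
z(W, m) = W/2
C = 2*I*√25736799/537 (C = √(1/537 - 357) = √(-191708/537) = 2*I*√25736799/537 ≈ 18.894*I)
z(66, -14) + C = (½)*66 + 2*I*√25736799/537 = 33 + 2*I*√25736799/537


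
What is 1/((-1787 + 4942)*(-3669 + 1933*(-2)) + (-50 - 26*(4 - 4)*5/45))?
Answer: -1/23772975 ≈ -4.2065e-8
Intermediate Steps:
1/((-1787 + 4942)*(-3669 + 1933*(-2)) + (-50 - 26*(4 - 4)*5/45)) = 1/(3155*(-3669 - 3866) + (-50 - 26*0*5/45)) = 1/(3155*(-7535) + (-50 - 0/45)) = 1/(-23772925 + (-50 - 26*0)) = 1/(-23772925 + (-50 + 0)) = 1/(-23772925 - 50) = 1/(-23772975) = -1/23772975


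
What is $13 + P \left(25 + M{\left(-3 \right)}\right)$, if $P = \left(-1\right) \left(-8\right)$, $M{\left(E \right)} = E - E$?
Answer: $213$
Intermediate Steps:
$M{\left(E \right)} = 0$
$P = 8$
$13 + P \left(25 + M{\left(-3 \right)}\right) = 13 + 8 \left(25 + 0\right) = 13 + 8 \cdot 25 = 13 + 200 = 213$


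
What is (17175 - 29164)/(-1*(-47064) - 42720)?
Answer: -11989/4344 ≈ -2.7599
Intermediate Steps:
(17175 - 29164)/(-1*(-47064) - 42720) = -11989/(47064 - 42720) = -11989/4344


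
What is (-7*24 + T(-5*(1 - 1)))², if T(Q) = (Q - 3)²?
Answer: 25281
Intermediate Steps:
T(Q) = (-3 + Q)²
(-7*24 + T(-5*(1 - 1)))² = (-7*24 + (-3 - 5*(1 - 1))²)² = (-168 + (-3 - 5*0)²)² = (-168 + (-3 + 0)²)² = (-168 + (-3)²)² = (-168 + 9)² = (-159)² = 25281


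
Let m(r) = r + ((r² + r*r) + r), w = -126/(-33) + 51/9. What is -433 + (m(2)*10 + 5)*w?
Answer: 24836/33 ≈ 752.61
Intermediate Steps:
w = 313/33 (w = -126*(-1/33) + 51*(⅑) = 42/11 + 17/3 = 313/33 ≈ 9.4848)
m(r) = 2*r + 2*r² (m(r) = r + ((r² + r²) + r) = r + (2*r² + r) = r + (r + 2*r²) = 2*r + 2*r²)
-433 + (m(2)*10 + 5)*w = -433 + ((2*2*(1 + 2))*10 + 5)*(313/33) = -433 + ((2*2*3)*10 + 5)*(313/33) = -433 + (12*10 + 5)*(313/33) = -433 + (120 + 5)*(313/33) = -433 + 125*(313/33) = -433 + 39125/33 = 24836/33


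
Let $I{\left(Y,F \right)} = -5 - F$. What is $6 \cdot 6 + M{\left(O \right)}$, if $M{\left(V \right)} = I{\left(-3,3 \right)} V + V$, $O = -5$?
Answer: $71$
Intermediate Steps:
$M{\left(V \right)} = - 7 V$ ($M{\left(V \right)} = \left(-5 - 3\right) V + V = - 8 V + V = - 7 V$)
$6 \cdot 6 + M{\left(O \right)} = 6 \cdot 6 - -35 = 36 + 35 = 71$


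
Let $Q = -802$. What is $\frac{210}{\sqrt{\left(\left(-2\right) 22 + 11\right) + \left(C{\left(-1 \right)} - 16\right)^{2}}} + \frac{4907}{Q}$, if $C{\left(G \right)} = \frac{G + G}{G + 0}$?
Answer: $- \frac{4907}{802} + \frac{210 \sqrt{163}}{163} \approx 10.33$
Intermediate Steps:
$C{\left(G \right)} = 2$ ($C{\left(G \right)} = \frac{2 G}{G} = 2$)
$\frac{210}{\sqrt{\left(\left(-2\right) 22 + 11\right) + \left(C{\left(-1 \right)} - 16\right)^{2}}} + \frac{4907}{Q} = \frac{210}{\sqrt{\left(\left(-2\right) 22 + 11\right) + \left(2 - 16\right)^{2}}} + \frac{4907}{-802} = \frac{210}{\sqrt{\left(-44 + 11\right) + \left(-14\right)^{2}}} + 4907 \left(- \frac{1}{802}\right) = \frac{210}{\sqrt{-33 + 196}} - \frac{4907}{802} = \frac{210}{\sqrt{163}} - \frac{4907}{802} = 210 \frac{\sqrt{163}}{163} - \frac{4907}{802} = \frac{210 \sqrt{163}}{163} - \frac{4907}{802} = - \frac{4907}{802} + \frac{210 \sqrt{163}}{163}$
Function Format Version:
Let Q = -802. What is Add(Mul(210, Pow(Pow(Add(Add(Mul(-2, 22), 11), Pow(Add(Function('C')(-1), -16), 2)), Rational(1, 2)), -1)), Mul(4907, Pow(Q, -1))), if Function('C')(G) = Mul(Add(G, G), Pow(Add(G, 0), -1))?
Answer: Add(Rational(-4907, 802), Mul(Rational(210, 163), Pow(163, Rational(1, 2)))) ≈ 10.330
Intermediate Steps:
Function('C')(G) = 2 (Function('C')(G) = Mul(Mul(2, G), Pow(G, -1)) = 2)
Add(Mul(210, Pow(Pow(Add(Add(Mul(-2, 22), 11), Pow(Add(Function('C')(-1), -16), 2)), Rational(1, 2)), -1)), Mul(4907, Pow(Q, -1))) = Add(Mul(210, Pow(Pow(Add(Add(Mul(-2, 22), 11), Pow(Add(2, -16), 2)), Rational(1, 2)), -1)), Mul(4907, Pow(-802, -1))) = Add(Mul(210, Pow(Pow(Add(Add(-44, 11), Pow(-14, 2)), Rational(1, 2)), -1)), Mul(4907, Rational(-1, 802))) = Add(Mul(210, Pow(Pow(Add(-33, 196), Rational(1, 2)), -1)), Rational(-4907, 802)) = Add(Mul(210, Pow(Pow(163, Rational(1, 2)), -1)), Rational(-4907, 802)) = Add(Mul(210, Mul(Rational(1, 163), Pow(163, Rational(1, 2)))), Rational(-4907, 802)) = Add(Mul(Rational(210, 163), Pow(163, Rational(1, 2))), Rational(-4907, 802)) = Add(Rational(-4907, 802), Mul(Rational(210, 163), Pow(163, Rational(1, 2))))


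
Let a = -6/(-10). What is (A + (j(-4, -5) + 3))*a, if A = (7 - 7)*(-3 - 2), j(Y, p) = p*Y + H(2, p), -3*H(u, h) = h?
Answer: 74/5 ≈ 14.800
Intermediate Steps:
a = ⅗ (a = -6*(-⅒) = ⅗ ≈ 0.60000)
H(u, h) = -h/3
j(Y, p) = -p/3 + Y*p (j(Y, p) = p*Y - p/3 = Y*p - p/3 = -p/3 + Y*p)
A = 0 (A = 0*(-5) = 0)
(A + (j(-4, -5) + 3))*a = (0 + (-5*(-⅓ - 4) + 3))*(⅗) = (0 + (-5*(-13/3) + 3))*(⅗) = (0 + (65/3 + 3))*(⅗) = (0 + 74/3)*(⅗) = (74/3)*(⅗) = 74/5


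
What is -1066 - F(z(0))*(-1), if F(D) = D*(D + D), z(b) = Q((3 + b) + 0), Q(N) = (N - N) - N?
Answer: -1048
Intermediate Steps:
Q(N) = -N (Q(N) = 0 - N = -N)
z(b) = -3 - b (z(b) = -((3 + b) + 0) = -(3 + b) = -3 - b)
F(D) = 2*D² (F(D) = D*(2*D) = 2*D²)
-1066 - F(z(0))*(-1) = -1066 - 2*(-3 - 1*0)²*(-1) = -1066 - 2*(-3 + 0)²*(-1) = -1066 - 2*(-3)²*(-1) = -1066 - 2*9*(-1) = -1066 - 18*(-1) = -1066 - 1*(-18) = -1066 + 18 = -1048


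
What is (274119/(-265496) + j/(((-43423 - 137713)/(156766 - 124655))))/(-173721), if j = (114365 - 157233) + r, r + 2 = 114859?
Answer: 76722562761071/1044299545607472 ≈ 0.073468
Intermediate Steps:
r = 114857 (r = -2 + 114859 = 114857)
j = 71989 (j = (114365 - 157233) + 114857 = -42868 + 114857 = 71989)
(274119/(-265496) + j/(((-43423 - 137713)/(156766 - 124655))))/(-173721) = (274119/(-265496) + 71989/(((-43423 - 137713)/(156766 - 124655))))/(-173721) = (274119*(-1/265496) + 71989/((-181136/32111)))*(-1/173721) = (-274119/265496 + 71989/((-181136*1/32111)))*(-1/173721) = (-274119/265496 + 71989/(-181136/32111))*(-1/173721) = (-274119/265496 + 71989*(-32111/181136))*(-1/173721) = (-274119/265496 - 2311638779/181136)*(-1/173721) = -76722562761071/6011360432*(-1/173721) = 76722562761071/1044299545607472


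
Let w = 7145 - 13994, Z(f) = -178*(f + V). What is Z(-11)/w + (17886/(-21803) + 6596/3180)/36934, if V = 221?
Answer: 2658944162808097/487185534849990 ≈ 5.4578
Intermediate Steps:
Z(f) = -39338 - 178*f (Z(f) = -178*(f + 221) = -178*(221 + f) = -39338 - 178*f)
w = -6849
Z(-11)/w + (17886/(-21803) + 6596/3180)/36934 = (-39338 - 178*(-11))/(-6849) + (17886/(-21803) + 6596/3180)/36934 = (-39338 + 1958)*(-1/6849) + (17886*(-1/21803) + 6596*(1/3180))*(1/36934) = -37380*(-1/6849) + (-17886/21803 + 1649/795)*(1/36934) = 12460/2283 + (21733777/17333385)*(1/36934) = 12460/2283 + 21733777/640191241590 = 2658944162808097/487185534849990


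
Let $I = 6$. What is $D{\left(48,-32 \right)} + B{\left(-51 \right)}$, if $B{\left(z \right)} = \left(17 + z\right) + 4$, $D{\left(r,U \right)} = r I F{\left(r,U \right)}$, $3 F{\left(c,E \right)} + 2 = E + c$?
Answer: $1314$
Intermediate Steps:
$F{\left(c,E \right)} = - \frac{2}{3} + \frac{E}{3} + \frac{c}{3}$ ($F{\left(c,E \right)} = - \frac{2}{3} + \frac{E + c}{3} = - \frac{2}{3} + \left(\frac{E}{3} + \frac{c}{3}\right) = - \frac{2}{3} + \frac{E}{3} + \frac{c}{3}$)
$D{\left(r,U \right)} = 6 r \left(- \frac{2}{3} + \frac{U}{3} + \frac{r}{3}\right)$ ($D{\left(r,U \right)} = r 6 \left(- \frac{2}{3} + \frac{U}{3} + \frac{r}{3}\right) = 6 r \left(- \frac{2}{3} + \frac{U}{3} + \frac{r}{3}\right)$)
$B{\left(z \right)} = 21 + z$
$D{\left(48,-32 \right)} + B{\left(-51 \right)} = 2 \cdot 48 \left(-2 - 32 + 48\right) + \left(21 - 51\right) = 2 \cdot 48 \cdot 14 - 30 = 1344 - 30 = 1314$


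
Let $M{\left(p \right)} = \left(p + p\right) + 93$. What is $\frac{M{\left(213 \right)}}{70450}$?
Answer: $\frac{519}{70450} \approx 0.0073669$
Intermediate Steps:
$M{\left(p \right)} = 93 + 2 p$ ($M{\left(p \right)} = 2 p + 93 = 93 + 2 p$)
$\frac{M{\left(213 \right)}}{70450} = \frac{93 + 2 \cdot 213}{70450} = \left(93 + 426\right) \frac{1}{70450} = 519 \cdot \frac{1}{70450} = \frac{519}{70450}$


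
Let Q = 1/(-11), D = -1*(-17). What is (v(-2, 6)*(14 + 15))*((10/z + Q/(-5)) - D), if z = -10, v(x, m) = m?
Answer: -172086/55 ≈ -3128.8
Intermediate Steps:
D = 17
Q = -1/11 ≈ -0.090909
(v(-2, 6)*(14 + 15))*((10/z + Q/(-5)) - D) = (6*(14 + 15))*((10/(-10) - 1/11/(-5)) - 1*17) = (6*29)*((10*(-⅒) - 1/11*(-⅕)) - 17) = 174*((-1 + 1/55) - 17) = 174*(-54/55 - 17) = 174*(-989/55) = -172086/55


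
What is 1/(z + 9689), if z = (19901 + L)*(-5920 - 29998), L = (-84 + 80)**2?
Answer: -1/715369117 ≈ -1.3979e-9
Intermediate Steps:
L = 16 (L = (-4)**2 = 16)
z = -715378806 (z = (19901 + 16)*(-5920 - 29998) = 19917*(-35918) = -715378806)
1/(z + 9689) = 1/(-715378806 + 9689) = 1/(-715369117) = -1/715369117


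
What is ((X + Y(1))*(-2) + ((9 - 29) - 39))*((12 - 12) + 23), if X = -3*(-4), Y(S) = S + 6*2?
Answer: -2507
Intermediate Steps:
Y(S) = 12 + S (Y(S) = S + 12 = 12 + S)
X = 12
((X + Y(1))*(-2) + ((9 - 29) - 39))*((12 - 12) + 23) = ((12 + (12 + 1))*(-2) + ((9 - 29) - 39))*((12 - 12) + 23) = ((12 + 13)*(-2) + (-20 - 39))*(0 + 23) = (25*(-2) - 59)*23 = (-50 - 59)*23 = -109*23 = -2507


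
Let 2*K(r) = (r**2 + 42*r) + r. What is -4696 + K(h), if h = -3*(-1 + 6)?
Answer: -4906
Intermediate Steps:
h = -15 (h = -3*5 = -15)
K(r) = r**2/2 + 43*r/2 (K(r) = ((r**2 + 42*r) + r)/2 = (r**2 + 43*r)/2 = r**2/2 + 43*r/2)
-4696 + K(h) = -4696 + (1/2)*(-15)*(43 - 15) = -4696 + (1/2)*(-15)*28 = -4696 - 210 = -4906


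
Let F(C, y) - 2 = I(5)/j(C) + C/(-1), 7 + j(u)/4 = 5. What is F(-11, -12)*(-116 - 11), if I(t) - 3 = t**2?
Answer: -2413/2 ≈ -1206.5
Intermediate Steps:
I(t) = 3 + t**2
j(u) = -8 (j(u) = -28 + 4*5 = -28 + 20 = -8)
F(C, y) = -3/2 - C (F(C, y) = 2 + ((3 + 5**2)/(-8) + C/(-1)) = 2 + ((3 + 25)*(-1/8) + C*(-1)) = 2 + (28*(-1/8) - C) = 2 + (-7/2 - C) = -3/2 - C)
F(-11, -12)*(-116 - 11) = (-3/2 - 1*(-11))*(-116 - 11) = (-3/2 + 11)*(-127) = (19/2)*(-127) = -2413/2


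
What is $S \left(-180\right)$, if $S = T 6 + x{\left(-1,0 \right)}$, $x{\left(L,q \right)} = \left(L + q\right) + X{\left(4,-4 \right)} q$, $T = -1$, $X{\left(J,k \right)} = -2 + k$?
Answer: $1260$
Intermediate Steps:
$x{\left(L,q \right)} = L - 5 q$ ($x{\left(L,q \right)} = \left(L + q\right) + \left(-2 - 4\right) q = \left(L + q\right) - 6 q = L - 5 q$)
$S = -7$ ($S = \left(-1\right) 6 - 1 = -6 + \left(-1 + 0\right) = -6 - 1 = -7$)
$S \left(-180\right) = \left(-7\right) \left(-180\right) = 1260$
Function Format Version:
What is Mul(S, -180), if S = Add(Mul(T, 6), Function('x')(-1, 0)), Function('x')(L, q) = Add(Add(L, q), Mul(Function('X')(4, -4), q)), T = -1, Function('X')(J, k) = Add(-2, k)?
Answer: 1260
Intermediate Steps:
Function('x')(L, q) = Add(L, Mul(-5, q)) (Function('x')(L, q) = Add(Add(L, q), Mul(Add(-2, -4), q)) = Add(Add(L, q), Mul(-6, q)) = Add(L, Mul(-5, q)))
S = -7 (S = Add(Mul(-1, 6), Add(-1, Mul(-5, 0))) = Add(-6, Add(-1, 0)) = Add(-6, -1) = -7)
Mul(S, -180) = Mul(-7, -180) = 1260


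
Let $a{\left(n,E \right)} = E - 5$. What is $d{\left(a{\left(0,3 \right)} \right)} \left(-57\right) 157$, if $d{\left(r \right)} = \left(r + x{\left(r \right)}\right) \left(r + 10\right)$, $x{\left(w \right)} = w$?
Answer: $286368$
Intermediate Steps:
$a{\left(n,E \right)} = -5 + E$
$d{\left(r \right)} = 2 r \left(10 + r\right)$ ($d{\left(r \right)} = \left(r + r\right) \left(r + 10\right) = 2 r \left(10 + r\right)$)
$d{\left(a{\left(0,3 \right)} \right)} \left(-57\right) 157 = 2 \left(-5 + 3\right) \left(10 + \left(-5 + 3\right)\right) \left(-57\right) 157 = 2 \left(-2\right) \left(10 - 2\right) \left(-57\right) 157 = 2 \left(-2\right) 8 \left(-57\right) 157 = \left(-32\right) \left(-57\right) 157 = 1824 \cdot 157 = 286368$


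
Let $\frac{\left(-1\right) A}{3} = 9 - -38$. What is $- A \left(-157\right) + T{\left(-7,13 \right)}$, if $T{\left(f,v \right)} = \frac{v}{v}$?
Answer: $-22136$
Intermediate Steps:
$T{\left(f,v \right)} = 1$
$A = -141$ ($A = - 3 \left(9 - -38\right) = - 3 \left(9 + 38\right) = \left(-3\right) 47 = -141$)
$- A \left(-157\right) + T{\left(-7,13 \right)} = \left(-1\right) \left(-141\right) \left(-157\right) + 1 = 141 \left(-157\right) + 1 = -22137 + 1 = -22136$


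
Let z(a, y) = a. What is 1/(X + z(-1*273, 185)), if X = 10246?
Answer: 1/9973 ≈ 0.00010027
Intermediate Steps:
1/(X + z(-1*273, 185)) = 1/(10246 - 1*273) = 1/(10246 - 273) = 1/9973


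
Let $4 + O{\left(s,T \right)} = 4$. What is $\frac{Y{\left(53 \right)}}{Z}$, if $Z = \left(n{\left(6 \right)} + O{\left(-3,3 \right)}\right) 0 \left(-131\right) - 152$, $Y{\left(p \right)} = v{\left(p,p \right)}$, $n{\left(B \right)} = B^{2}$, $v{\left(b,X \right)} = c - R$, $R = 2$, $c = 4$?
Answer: $- \frac{1}{76} \approx -0.013158$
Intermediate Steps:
$O{\left(s,T \right)} = 0$ ($O{\left(s,T \right)} = -4 + 4 = 0$)
$v{\left(b,X \right)} = 2$ ($v{\left(b,X \right)} = 4 - 2 = 2$)
$Y{\left(p \right)} = 2$
$Z = -152$ ($Z = \left(6^{2} + 0\right) 0 \left(-131\right) - 152 = \left(36 + 0\right) 0 \left(-131\right) - 152 = 36 \cdot 0 \left(-131\right) - 152 = 0 \left(-131\right) - 152 = 0 - 152 = -152$)
$\frac{Y{\left(53 \right)}}{Z} = \frac{2}{-152} = 2 \left(- \frac{1}{152}\right) = - \frac{1}{76}$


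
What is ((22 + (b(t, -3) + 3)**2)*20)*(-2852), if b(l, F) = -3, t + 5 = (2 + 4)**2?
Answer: -1254880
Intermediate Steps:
t = 31 (t = -5 + (2 + 4)**2 = -5 + 6**2 = -5 + 36 = 31)
((22 + (b(t, -3) + 3)**2)*20)*(-2852) = ((22 + (-3 + 3)**2)*20)*(-2852) = ((22 + 0**2)*20)*(-2852) = ((22 + 0)*20)*(-2852) = (22*20)*(-2852) = 440*(-2852) = -1254880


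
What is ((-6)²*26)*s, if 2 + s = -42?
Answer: -41184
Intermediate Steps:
s = -44 (s = -2 - 42 = -44)
((-6)²*26)*s = ((-6)²*26)*(-44) = (36*26)*(-44) = 936*(-44) = -41184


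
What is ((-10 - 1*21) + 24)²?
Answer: 49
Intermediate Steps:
((-10 - 1*21) + 24)² = ((-10 - 21) + 24)² = (-31 + 24)² = (-7)² = 49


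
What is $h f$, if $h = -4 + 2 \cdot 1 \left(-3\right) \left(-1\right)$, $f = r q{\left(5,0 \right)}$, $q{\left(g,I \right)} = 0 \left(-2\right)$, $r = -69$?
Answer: $0$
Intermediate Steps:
$q{\left(g,I \right)} = 0$
$f = 0$ ($f = \left(-69\right) 0 = 0$)
$h = 2$ ($h = -4 + 2 \left(-3\right) \left(-1\right) = -4 - -6 = -4 + 6 = 2$)
$h f = 2 \cdot 0 = 0$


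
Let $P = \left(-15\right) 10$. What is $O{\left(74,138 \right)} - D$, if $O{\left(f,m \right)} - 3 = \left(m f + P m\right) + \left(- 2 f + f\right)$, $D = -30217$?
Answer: $19658$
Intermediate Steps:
$P = -150$
$O{\left(f,m \right)} = 3 - f - 150 m + f m$ ($O{\left(f,m \right)} = 3 + \left(\left(m f - 150 m\right) + \left(- 2 f + f\right)\right) = 3 - \left(f + 150 m - f m\right) = 3 - f - 150 m + f m$)
$O{\left(74,138 \right)} - D = \left(3 - 74 - 20700 + 74 \cdot 138\right) - -30217 = \left(3 - 74 - 20700 + 10212\right) + 30217 = -10559 + 30217 = 19658$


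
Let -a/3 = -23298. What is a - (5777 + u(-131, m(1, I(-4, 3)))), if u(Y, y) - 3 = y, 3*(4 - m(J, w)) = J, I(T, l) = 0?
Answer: 192331/3 ≈ 64110.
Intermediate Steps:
m(J, w) = 4 - J/3
u(Y, y) = 3 + y
a = 69894 (a = -3*(-23298) = 69894)
a - (5777 + u(-131, m(1, I(-4, 3)))) = 69894 - (5777 + (3 + (4 - ⅓*1))) = 69894 - (5777 + (3 + (4 - ⅓))) = 69894 - (5777 + (3 + 11/3)) = 69894 - (5777 + 20/3) = 69894 - 1*17351/3 = 69894 - 17351/3 = 192331/3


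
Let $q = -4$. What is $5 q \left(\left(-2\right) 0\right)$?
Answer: $0$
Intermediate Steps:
$5 q \left(\left(-2\right) 0\right) = 5 \left(-4\right) \left(\left(-2\right) 0\right) = \left(-20\right) 0 = 0$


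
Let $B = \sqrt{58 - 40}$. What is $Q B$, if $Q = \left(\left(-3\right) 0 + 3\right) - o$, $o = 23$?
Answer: $- 60 \sqrt{2} \approx -84.853$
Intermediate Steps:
$B = 3 \sqrt{2}$ ($B = \sqrt{18} = 3 \sqrt{2} \approx 4.2426$)
$Q = -20$ ($Q = \left(\left(-3\right) 0 + 3\right) - 23 = \left(0 + 3\right) - 23 = 3 - 23 = -20$)
$Q B = - 20 \cdot 3 \sqrt{2} = - 60 \sqrt{2}$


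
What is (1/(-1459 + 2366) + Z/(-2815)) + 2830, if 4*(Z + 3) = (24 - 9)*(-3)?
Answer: 28902343559/10212820 ≈ 2830.0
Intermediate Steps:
Z = -57/4 (Z = -3 + ((24 - 9)*(-3))/4 = -3 + (15*(-3))/4 = -3 + (¼)*(-45) = -3 - 45/4 = -57/4 ≈ -14.250)
(1/(-1459 + 2366) + Z/(-2815)) + 2830 = (1/(-1459 + 2366) - 57/4/(-2815)) + 2830 = (1/907 - 57/4*(-1/2815)) + 2830 = (1/907 + 57/11260) + 2830 = 62959/10212820 + 2830 = 28902343559/10212820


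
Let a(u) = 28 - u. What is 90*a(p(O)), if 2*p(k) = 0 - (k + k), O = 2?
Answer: 2700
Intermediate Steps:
p(k) = -k (p(k) = (0 - (k + k))/2 = (0 - 2*k)/2 = (-2*k)/2 = -k)
90*a(p(O)) = 90*(28 - (-1)*2) = 90*(28 - 1*(-2)) = 90*(28 + 2) = 90*30 = 2700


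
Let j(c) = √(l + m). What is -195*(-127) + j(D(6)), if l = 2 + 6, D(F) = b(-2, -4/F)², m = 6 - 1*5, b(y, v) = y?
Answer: 24768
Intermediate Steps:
m = 1 (m = 6 - 5 = 1)
D(F) = 4 (D(F) = (-2)² = 4)
l = 8
j(c) = 3 (j(c) = √(8 + 1) = √9 = 3)
-195*(-127) + j(D(6)) = -195*(-127) + 3 = 24765 + 3 = 24768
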